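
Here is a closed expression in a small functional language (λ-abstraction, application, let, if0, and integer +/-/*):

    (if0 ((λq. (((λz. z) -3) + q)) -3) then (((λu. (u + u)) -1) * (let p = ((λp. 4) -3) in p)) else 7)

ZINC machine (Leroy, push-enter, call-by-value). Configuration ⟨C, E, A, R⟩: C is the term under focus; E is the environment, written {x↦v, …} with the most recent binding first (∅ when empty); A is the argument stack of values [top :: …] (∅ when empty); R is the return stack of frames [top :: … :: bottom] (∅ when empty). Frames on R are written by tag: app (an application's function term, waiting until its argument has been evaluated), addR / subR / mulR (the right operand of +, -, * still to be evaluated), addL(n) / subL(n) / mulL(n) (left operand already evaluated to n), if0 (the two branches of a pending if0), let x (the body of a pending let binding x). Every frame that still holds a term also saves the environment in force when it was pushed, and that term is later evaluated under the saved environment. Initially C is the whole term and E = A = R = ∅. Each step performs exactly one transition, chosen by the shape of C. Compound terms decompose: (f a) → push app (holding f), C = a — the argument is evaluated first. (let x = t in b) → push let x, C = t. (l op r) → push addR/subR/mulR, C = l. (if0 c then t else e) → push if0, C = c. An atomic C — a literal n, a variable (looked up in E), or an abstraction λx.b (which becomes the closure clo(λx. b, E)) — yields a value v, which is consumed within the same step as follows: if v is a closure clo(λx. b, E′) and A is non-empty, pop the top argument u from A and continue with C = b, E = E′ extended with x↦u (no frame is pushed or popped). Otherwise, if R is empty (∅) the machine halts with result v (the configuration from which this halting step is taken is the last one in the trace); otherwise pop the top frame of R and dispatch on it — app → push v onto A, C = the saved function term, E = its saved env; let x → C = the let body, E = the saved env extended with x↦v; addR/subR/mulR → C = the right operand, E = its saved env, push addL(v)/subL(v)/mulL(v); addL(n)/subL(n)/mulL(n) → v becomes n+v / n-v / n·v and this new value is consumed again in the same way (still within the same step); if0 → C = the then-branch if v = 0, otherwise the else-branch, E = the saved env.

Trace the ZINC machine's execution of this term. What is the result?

Answer: 7

Execution trace:
0. ⟨C=(if0 ((λq. (((λz. z) -3) + q)) -3) then (((λu. (u + u)) -1) * (let p = ((λp. 4) -3) in p)) else 7); E=∅; A=∅; R=∅⟩
1. ⟨C=((λq. (((λz. z) -3) + q)) -3); E=∅; A=∅; R=[if0]⟩
2. ⟨C=-3; E=∅; A=∅; R=[app :: if0]⟩
3. ⟨C=(λq. (((λz. z) -3) + q)); E=∅; A=[-3]; R=[if0]⟩
4. ⟨C=(((λz. z) -3) + q); E={q↦-3}; A=∅; R=[if0]⟩
5. ⟨C=((λz. z) -3); E={q↦-3}; A=∅; R=[addR :: if0]⟩
6. ⟨C=-3; E={q↦-3}; A=∅; R=[app :: addR :: if0]⟩
7. ⟨C=(λz. z); E={q↦-3}; A=[-3]; R=[addR :: if0]⟩
8. ⟨C=z; E={z↦-3, q↦-3}; A=∅; R=[addR :: if0]⟩
9. ⟨C=q; E={q↦-3}; A=∅; R=[addL(-3) :: if0]⟩
10. ⟨C=7; E=∅; A=∅; R=∅⟩
→ final value 7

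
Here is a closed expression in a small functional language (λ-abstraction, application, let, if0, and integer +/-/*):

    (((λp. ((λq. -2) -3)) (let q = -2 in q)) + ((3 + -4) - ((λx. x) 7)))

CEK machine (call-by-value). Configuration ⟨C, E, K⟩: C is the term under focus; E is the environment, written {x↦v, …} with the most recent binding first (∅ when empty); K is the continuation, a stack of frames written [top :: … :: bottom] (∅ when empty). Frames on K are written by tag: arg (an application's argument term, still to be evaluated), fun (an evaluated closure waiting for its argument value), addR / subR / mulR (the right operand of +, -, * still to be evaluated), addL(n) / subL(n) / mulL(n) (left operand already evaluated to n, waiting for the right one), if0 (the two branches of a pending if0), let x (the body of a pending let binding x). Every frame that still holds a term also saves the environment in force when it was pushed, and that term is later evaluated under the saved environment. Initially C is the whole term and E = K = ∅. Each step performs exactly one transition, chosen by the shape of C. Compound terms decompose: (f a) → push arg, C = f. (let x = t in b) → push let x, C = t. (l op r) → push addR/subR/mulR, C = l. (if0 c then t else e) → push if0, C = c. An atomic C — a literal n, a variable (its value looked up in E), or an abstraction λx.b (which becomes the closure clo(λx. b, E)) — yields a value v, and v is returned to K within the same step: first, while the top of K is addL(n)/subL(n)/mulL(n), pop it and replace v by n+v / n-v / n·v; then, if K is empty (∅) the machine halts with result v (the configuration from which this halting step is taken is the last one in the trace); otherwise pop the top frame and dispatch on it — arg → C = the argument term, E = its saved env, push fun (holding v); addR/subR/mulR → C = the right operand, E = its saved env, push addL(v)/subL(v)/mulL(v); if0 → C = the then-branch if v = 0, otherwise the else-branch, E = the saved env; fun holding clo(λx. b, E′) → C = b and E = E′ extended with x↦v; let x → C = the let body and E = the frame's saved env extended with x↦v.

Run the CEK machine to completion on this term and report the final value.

Answer: -10

Execution trace:
0. <C=(((λp. ((λq. -2) -3)) (let q = -2 in q)) + ((3 + -4) - ((λx. x) 7))), E=∅, K=∅>
1. <C=((λp. ((λq. -2) -3)) (let q = -2 in q)), E=∅, K=[addR]>
2. <C=(λp. ((λq. -2) -3)), E=∅, K=[arg :: addR]>
3. <C=(let q = -2 in q), E=∅, K=[fun :: addR]>
4. <C=-2, E=∅, K=[let q :: fun :: addR]>
5. <C=q, E={q↦-2}, K=[fun :: addR]>
6. <C=((λq. -2) -3), E={p↦-2}, K=[addR]>
7. <C=(λq. -2), E={p↦-2}, K=[arg :: addR]>
8. <C=-3, E={p↦-2}, K=[fun :: addR]>
9. <C=-2, E={q↦-3, p↦-2}, K=[addR]>
10. <C=((3 + -4) - ((λx. x) 7)), E=∅, K=[addL(-2)]>
11. <C=(3 + -4), E=∅, K=[subR :: addL(-2)]>
12. <C=3, E=∅, K=[addR :: subR :: addL(-2)]>
13. <C=-4, E=∅, K=[addL(3) :: subR :: addL(-2)]>
14. <C=((λx. x) 7), E=∅, K=[subL(-1) :: addL(-2)]>
15. <C=(λx. x), E=∅, K=[arg :: subL(-1) :: addL(-2)]>
16. <C=7, E=∅, K=[fun :: subL(-1) :: addL(-2)]>
17. <C=x, E={x↦7}, K=[subL(-1) :: addL(-2)]>
→ final value -10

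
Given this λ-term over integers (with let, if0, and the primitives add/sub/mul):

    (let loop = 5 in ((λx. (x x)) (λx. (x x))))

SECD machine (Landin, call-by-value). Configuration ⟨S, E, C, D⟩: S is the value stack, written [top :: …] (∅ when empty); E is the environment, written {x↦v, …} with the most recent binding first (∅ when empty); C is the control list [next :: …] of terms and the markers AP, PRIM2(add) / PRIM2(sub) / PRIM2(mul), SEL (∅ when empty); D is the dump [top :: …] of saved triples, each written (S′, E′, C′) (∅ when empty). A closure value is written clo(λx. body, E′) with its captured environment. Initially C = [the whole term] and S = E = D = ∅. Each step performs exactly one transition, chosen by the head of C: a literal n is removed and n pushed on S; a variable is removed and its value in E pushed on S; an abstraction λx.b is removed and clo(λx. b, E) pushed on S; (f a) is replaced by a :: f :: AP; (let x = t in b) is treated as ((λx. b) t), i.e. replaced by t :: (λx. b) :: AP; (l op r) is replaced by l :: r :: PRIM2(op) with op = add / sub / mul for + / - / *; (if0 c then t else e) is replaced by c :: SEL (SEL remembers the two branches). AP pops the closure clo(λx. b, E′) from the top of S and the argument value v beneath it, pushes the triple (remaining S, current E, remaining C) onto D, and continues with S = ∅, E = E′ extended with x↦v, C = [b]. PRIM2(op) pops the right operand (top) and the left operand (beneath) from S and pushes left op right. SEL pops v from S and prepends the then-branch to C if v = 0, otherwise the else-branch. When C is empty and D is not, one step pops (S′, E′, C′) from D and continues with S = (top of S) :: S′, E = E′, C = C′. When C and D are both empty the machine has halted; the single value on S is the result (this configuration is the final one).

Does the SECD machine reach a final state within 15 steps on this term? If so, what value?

[0] [S=∅ | E=∅ | C=[(let loop = 5 in ((λx. (x x)) (λx. (x x))))] | D=∅]
[1] [S=∅ | E=∅ | C=[5 :: (λloop. ((λx. (x x)) (λx. (x x)))) :: AP] | D=∅]
[2] [S=[5] | E=∅ | C=[(λloop. ((λx. (x x)) (λx. (x x)))) :: AP] | D=∅]
[3] [S=[clo(λloop. ((λx. (x x)) (λx. (x x))), ∅) :: 5] | E=∅ | C=[AP] | D=∅]
[4] [S=∅ | E={loop↦5} | C=[((λx. (x x)) (λx. (x x)))] | D=[(∅, ∅, ∅)]]
[5] [S=∅ | E={loop↦5} | C=[(λx. (x x)) :: (λx. (x x)) :: AP] | D=[(∅, ∅, ∅)]]
[6] [S=[clo(λx. (x x), {loop↦5})] | E={loop↦5} | C=[(λx. (x x)) :: AP] | D=[(∅, ∅, ∅)]]
[7] [S=[clo(λx. (x x), {loop↦5}) :: clo(λx. (x x), {loop↦5})] | E={loop↦5} | C=[AP] | D=[(∅, ∅, ∅)]]
[8] [S=∅ | E={x↦clo(λx. (x x), {loop↦5}), loop↦5} | C=[(x x)] | D=[(∅, {loop↦5}, ∅) :: (∅, ∅, ∅)]]
[9] [S=∅ | E={x↦clo(λx. (x x), {loop↦5}), loop↦5} | C=[x :: x :: AP] | D=[(∅, {loop↦5}, ∅) :: (∅, ∅, ∅)]]
[10] [S=[clo(λx. (x x), {loop↦5})] | E={x↦clo(λx. (x x), {loop↦5}), loop↦5} | C=[x :: AP] | D=[(∅, {loop↦5}, ∅) :: (∅, ∅, ∅)]]
[11] [S=[clo(λx. (x x), {loop↦5}) :: clo(λx. (x x), {loop↦5})] | E={x↦clo(λx. (x x), {loop↦5}), loop↦5} | C=[AP] | D=[(∅, {loop↦5}, ∅) :: (∅, ∅, ∅)]]
[12] [S=∅ | E={x↦clo(λx. (x x), {loop↦5}), loop↦5} | C=[(x x)] | D=[(∅, {x↦clo(λx. (x x), {loop↦5}), loop↦5}, ∅) :: (∅, {loop↦5}, ∅) :: (∅, ∅, ∅)]]
[13] [S=∅ | E={x↦clo(λx. (x x), {loop↦5}), loop↦5} | C=[x :: x :: AP] | D=[(∅, {x↦clo(λx. (x x), {loop↦5}), loop↦5}, ∅) :: (∅, {loop↦5}, ∅) :: (∅, ∅, ∅)]]
[14] [S=[clo(λx. (x x), {loop↦5})] | E={x↦clo(λx. (x x), {loop↦5}), loop↦5} | C=[x :: AP] | D=[(∅, {x↦clo(λx. (x x), {loop↦5}), loop↦5}, ∅) :: (∅, {loop↦5}, ∅) :: (∅, ∅, ∅)]]
[15] [S=[clo(λx. (x x), {loop↦5}) :: clo(λx. (x x), {loop↦5})] | E={x↦clo(λx. (x x), {loop↦5}), loop↦5} | C=[AP] | D=[(∅, {x↦clo(λx. (x x), {loop↦5}), loop↦5}, ∅) :: (∅, {loop↦5}, ∅) :: (∅, ∅, ∅)]]
→ 15 transitions taken and the configuration is still not final: no result within 15 steps

Answer: DIVERGES (no final state within 15 steps)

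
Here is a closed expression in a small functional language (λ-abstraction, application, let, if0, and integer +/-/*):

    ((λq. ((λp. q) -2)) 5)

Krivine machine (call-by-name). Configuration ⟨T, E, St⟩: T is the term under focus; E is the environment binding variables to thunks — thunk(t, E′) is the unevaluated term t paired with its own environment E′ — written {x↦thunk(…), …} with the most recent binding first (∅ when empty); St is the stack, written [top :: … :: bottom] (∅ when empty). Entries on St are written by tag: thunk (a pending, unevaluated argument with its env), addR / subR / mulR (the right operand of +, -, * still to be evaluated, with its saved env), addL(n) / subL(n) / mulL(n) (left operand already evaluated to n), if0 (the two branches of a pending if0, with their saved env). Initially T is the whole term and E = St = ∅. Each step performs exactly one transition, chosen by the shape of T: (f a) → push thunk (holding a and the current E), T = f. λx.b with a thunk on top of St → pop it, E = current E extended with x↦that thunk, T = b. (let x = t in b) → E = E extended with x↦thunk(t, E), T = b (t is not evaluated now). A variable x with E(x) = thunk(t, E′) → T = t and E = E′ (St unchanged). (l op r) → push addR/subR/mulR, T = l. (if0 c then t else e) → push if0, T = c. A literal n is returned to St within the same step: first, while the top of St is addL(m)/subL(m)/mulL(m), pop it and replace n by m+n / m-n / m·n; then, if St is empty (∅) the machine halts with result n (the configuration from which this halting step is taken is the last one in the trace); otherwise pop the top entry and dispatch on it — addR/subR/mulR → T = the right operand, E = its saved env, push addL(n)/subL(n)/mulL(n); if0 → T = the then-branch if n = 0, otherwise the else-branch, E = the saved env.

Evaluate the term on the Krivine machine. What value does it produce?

step 0: <T=((λq. ((λp. q) -2)) 5), E=∅, St=∅>
step 1: <T=(λq. ((λp. q) -2)), E=∅, St=[thunk]>
step 2: <T=((λp. q) -2), E={q↦thunk(5, ∅)}, St=∅>
step 3: <T=(λp. q), E={q↦thunk(5, ∅)}, St=[thunk]>
step 4: <T=q, E={p↦thunk(-2, {q↦thunk(5, ∅)}), q↦thunk(5, ∅)}, St=∅>
step 5: <T=5, E=∅, St=∅>
→ final value 5

Answer: 5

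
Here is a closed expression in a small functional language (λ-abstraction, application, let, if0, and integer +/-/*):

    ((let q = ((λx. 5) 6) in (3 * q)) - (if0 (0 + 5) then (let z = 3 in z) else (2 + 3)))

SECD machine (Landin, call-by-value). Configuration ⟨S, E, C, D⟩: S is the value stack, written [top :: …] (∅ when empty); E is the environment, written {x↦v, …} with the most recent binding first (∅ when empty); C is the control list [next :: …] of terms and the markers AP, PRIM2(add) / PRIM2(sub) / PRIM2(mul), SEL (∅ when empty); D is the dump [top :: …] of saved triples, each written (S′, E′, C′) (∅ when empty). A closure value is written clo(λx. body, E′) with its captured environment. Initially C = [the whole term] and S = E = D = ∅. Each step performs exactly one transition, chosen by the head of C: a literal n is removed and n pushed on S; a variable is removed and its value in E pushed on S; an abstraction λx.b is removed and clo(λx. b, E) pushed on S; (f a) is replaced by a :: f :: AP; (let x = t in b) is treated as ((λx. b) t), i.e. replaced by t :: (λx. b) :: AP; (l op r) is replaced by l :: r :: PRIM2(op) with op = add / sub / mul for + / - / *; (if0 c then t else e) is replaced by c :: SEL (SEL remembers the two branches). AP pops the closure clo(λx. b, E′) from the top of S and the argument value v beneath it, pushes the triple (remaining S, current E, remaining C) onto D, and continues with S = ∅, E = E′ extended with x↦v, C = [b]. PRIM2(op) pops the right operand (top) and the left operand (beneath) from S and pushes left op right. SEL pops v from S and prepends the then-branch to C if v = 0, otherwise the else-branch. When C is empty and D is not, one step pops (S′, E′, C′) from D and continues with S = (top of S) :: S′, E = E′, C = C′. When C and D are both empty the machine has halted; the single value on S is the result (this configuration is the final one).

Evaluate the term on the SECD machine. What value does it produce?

Answer: 10

Derivation:
[0] ⟨S=∅; E=∅; C=[((let q = ((λx. 5) 6) in (3 * q)) - (if0 (0 + 5) then (let z = 3 in z) else (2 + 3)))]; D=∅⟩
[1] ⟨S=∅; E=∅; C=[(let q = ((λx. 5) 6) in (3 * q)) :: (if0 (0 + 5) then (let z = 3 in z) else (2 + 3)) :: PRIM2(sub)]; D=∅⟩
[2] ⟨S=∅; E=∅; C=[((λx. 5) 6) :: (λq. (3 * q)) :: AP :: (if0 (0 + 5) then (let z = 3 in z) else (2 + 3)) :: PRIM2(sub)]; D=∅⟩
[3] ⟨S=∅; E=∅; C=[6 :: (λx. 5) :: AP :: (λq. (3 * q)) :: AP :: (if0 (0 + 5) then (let z = 3 in z) else (2 + 3)) :: PRIM2(sub)]; D=∅⟩
[4] ⟨S=[6]; E=∅; C=[(λx. 5) :: AP :: (λq. (3 * q)) :: AP :: (if0 (0 + 5) then (let z = 3 in z) else (2 + 3)) :: PRIM2(sub)]; D=∅⟩
[5] ⟨S=[clo(λx. 5, ∅) :: 6]; E=∅; C=[AP :: (λq. (3 * q)) :: AP :: (if0 (0 + 5) then (let z = 3 in z) else (2 + 3)) :: PRIM2(sub)]; D=∅⟩
[6] ⟨S=∅; E={x↦6}; C=[5]; D=[(∅, ∅, [(λq. (3 * q)) :: AP :: (if0 (0 + 5) then (let z = 3 in z) else (2 + 3)) :: PRIM2(sub)])]⟩
[7] ⟨S=[5]; E={x↦6}; C=∅; D=[(∅, ∅, [(λq. (3 * q)) :: AP :: (if0 (0 + 5) then (let z = 3 in z) else (2 + 3)) :: PRIM2(sub)])]⟩
[8] ⟨S=[5]; E=∅; C=[(λq. (3 * q)) :: AP :: (if0 (0 + 5) then (let z = 3 in z) else (2 + 3)) :: PRIM2(sub)]; D=∅⟩
[9] ⟨S=[clo(λq. (3 * q), ∅) :: 5]; E=∅; C=[AP :: (if0 (0 + 5) then (let z = 3 in z) else (2 + 3)) :: PRIM2(sub)]; D=∅⟩
[10] ⟨S=∅; E={q↦5}; C=[(3 * q)]; D=[(∅, ∅, [(if0 (0 + 5) then (let z = 3 in z) else (2 + 3)) :: PRIM2(sub)])]⟩
[11] ⟨S=∅; E={q↦5}; C=[3 :: q :: PRIM2(mul)]; D=[(∅, ∅, [(if0 (0 + 5) then (let z = 3 in z) else (2 + 3)) :: PRIM2(sub)])]⟩
[12] ⟨S=[3]; E={q↦5}; C=[q :: PRIM2(mul)]; D=[(∅, ∅, [(if0 (0 + 5) then (let z = 3 in z) else (2 + 3)) :: PRIM2(sub)])]⟩
[13] ⟨S=[5 :: 3]; E={q↦5}; C=[PRIM2(mul)]; D=[(∅, ∅, [(if0 (0 + 5) then (let z = 3 in z) else (2 + 3)) :: PRIM2(sub)])]⟩
[14] ⟨S=[15]; E={q↦5}; C=∅; D=[(∅, ∅, [(if0 (0 + 5) then (let z = 3 in z) else (2 + 3)) :: PRIM2(sub)])]⟩
[15] ⟨S=[15]; E=∅; C=[(if0 (0 + 5) then (let z = 3 in z) else (2 + 3)) :: PRIM2(sub)]; D=∅⟩
[16] ⟨S=[15]; E=∅; C=[(0 + 5) :: SEL :: PRIM2(sub)]; D=∅⟩
[17] ⟨S=[15]; E=∅; C=[0 :: 5 :: PRIM2(add) :: SEL :: PRIM2(sub)]; D=∅⟩
[18] ⟨S=[0 :: 15]; E=∅; C=[5 :: PRIM2(add) :: SEL :: PRIM2(sub)]; D=∅⟩
[19] ⟨S=[5 :: 0 :: 15]; E=∅; C=[PRIM2(add) :: SEL :: PRIM2(sub)]; D=∅⟩
[20] ⟨S=[5 :: 15]; E=∅; C=[SEL :: PRIM2(sub)]; D=∅⟩
[21] ⟨S=[15]; E=∅; C=[(2 + 3) :: PRIM2(sub)]; D=∅⟩
[22] ⟨S=[15]; E=∅; C=[2 :: 3 :: PRIM2(add) :: PRIM2(sub)]; D=∅⟩
[23] ⟨S=[2 :: 15]; E=∅; C=[3 :: PRIM2(add) :: PRIM2(sub)]; D=∅⟩
[24] ⟨S=[3 :: 2 :: 15]; E=∅; C=[PRIM2(add) :: PRIM2(sub)]; D=∅⟩
[25] ⟨S=[5 :: 15]; E=∅; C=[PRIM2(sub)]; D=∅⟩
[26] ⟨S=[10]; E=∅; C=∅; D=∅⟩
→ final value 10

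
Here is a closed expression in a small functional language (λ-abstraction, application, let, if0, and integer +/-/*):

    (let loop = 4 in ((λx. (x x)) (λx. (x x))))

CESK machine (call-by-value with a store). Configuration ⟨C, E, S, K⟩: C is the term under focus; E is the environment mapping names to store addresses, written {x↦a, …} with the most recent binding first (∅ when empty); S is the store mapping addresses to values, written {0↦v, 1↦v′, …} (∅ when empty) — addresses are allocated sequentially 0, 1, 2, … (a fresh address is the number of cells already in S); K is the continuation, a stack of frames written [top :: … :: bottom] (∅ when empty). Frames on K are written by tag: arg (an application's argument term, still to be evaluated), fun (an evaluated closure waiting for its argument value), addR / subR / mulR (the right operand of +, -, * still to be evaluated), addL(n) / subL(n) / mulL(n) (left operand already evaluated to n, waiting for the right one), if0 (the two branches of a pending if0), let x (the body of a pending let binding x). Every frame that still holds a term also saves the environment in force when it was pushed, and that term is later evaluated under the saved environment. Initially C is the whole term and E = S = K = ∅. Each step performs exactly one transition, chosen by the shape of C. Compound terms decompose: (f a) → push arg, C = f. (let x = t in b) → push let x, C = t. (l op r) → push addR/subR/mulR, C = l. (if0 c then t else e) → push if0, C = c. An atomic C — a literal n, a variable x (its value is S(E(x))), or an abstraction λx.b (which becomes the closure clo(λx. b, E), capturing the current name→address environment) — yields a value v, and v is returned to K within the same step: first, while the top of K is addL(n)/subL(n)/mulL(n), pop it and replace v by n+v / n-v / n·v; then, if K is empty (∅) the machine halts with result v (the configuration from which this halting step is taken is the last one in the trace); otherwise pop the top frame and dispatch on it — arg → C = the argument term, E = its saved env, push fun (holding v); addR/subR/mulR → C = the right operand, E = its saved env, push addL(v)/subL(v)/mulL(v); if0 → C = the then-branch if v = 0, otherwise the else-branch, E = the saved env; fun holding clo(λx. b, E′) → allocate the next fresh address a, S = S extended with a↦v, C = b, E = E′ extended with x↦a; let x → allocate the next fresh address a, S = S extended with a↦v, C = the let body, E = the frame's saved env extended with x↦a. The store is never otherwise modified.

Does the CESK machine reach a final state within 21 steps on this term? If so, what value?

0. <C=(let loop = 4 in ((λx. (x x)) (λx. (x x)))), E=∅, S=∅, K=∅>
1. <C=4, E=∅, S=∅, K=[let loop]>
2. <C=((λx. (x x)) (λx. (x x))), E={loop↦0}, S={0↦4}, K=∅>
3. <C=(λx. (x x)), E={loop↦0}, S={0↦4}, K=[arg]>
4. <C=(λx. (x x)), E={loop↦0}, S={0↦4}, K=[fun]>
5. <C=(x x), E={x↦1, loop↦0}, S={0↦4, 1↦clo(λx. (x x), {loop↦0})}, K=∅>
6. <C=x, E={x↦1, loop↦0}, S={0↦4, 1↦clo(λx. (x x), {loop↦0})}, K=[arg]>
7. <C=x, E={x↦1, loop↦0}, S={0↦4, 1↦clo(λx. (x x), {loop↦0})}, K=[fun]>
8. <C=(x x), E={x↦2, loop↦0}, S={0↦4, 1↦clo(λx. (x x), {loop↦0}), 2↦clo(λx. (x x), {loop↦0})}, K=∅>
9. <C=x, E={x↦2, loop↦0}, S={0↦4, 1↦clo(λx. (x x), {loop↦0}), 2↦clo(λx. (x x), {loop↦0})}, K=[arg]>
10. <C=x, E={x↦2, loop↦0}, S={0↦4, 1↦clo(λx. (x x), {loop↦0}), 2↦clo(λx. (x x), {loop↦0})}, K=[fun]>
11. <C=(x x), E={x↦3, loop↦0}, S={0↦4, 1↦clo(λx. (x x), {loop↦0}), 2↦clo(λx. (x x), {loop↦0}), 3↦clo(λx. (x x), {loop↦0})}, K=∅>
12. <C=x, E={x↦3, loop↦0}, S={0↦4, 1↦clo(λx. (x x), {loop↦0}), 2↦clo(λx. (x x), {loop↦0}), 3↦clo(λx. (x x), {loop↦0})}, K=[arg]>
13. <C=x, E={x↦3, loop↦0}, S={0↦4, 1↦clo(λx. (x x), {loop↦0}), 2↦clo(λx. (x x), {loop↦0}), 3↦clo(λx. (x x), {loop↦0})}, K=[fun]>
14. <C=(x x), E={x↦4, loop↦0}, S={0↦4, 1↦clo(λx. (x x), {loop↦0}), 2↦clo(λx. (x x), {loop↦0}), 3↦clo(λx. (x x), {loop↦0}), 4↦clo(λx. (x x), {loop↦0})}, K=∅>
15. <C=x, E={x↦4, loop↦0}, S={0↦4, 1↦clo(λx. (x x), {loop↦0}), 2↦clo(λx. (x x), {loop↦0}), 3↦clo(λx. (x x), {loop↦0}), 4↦clo(λx. (x x), {loop↦0})}, K=[arg]>
16. <C=x, E={x↦4, loop↦0}, S={0↦4, 1↦clo(λx. (x x), {loop↦0}), 2↦clo(λx. (x x), {loop↦0}), 3↦clo(λx. (x x), {loop↦0}), 4↦clo(λx. (x x), {loop↦0})}, K=[fun]>
17. <C=(x x), E={x↦5, loop↦0}, S={0↦4, 1↦clo(λx. (x x), {loop↦0}), 2↦clo(λx. (x x), {loop↦0}), 3↦clo(λx. (x x), {loop↦0}), 4↦clo(λx. (x x), {loop↦0}), 5↦clo(λx. (x x), {loop↦0})}, K=∅>
18. <C=x, E={x↦5, loop↦0}, S={0↦4, 1↦clo(λx. (x x), {loop↦0}), 2↦clo(λx. (x x), {loop↦0}), 3↦clo(λx. (x x), {loop↦0}), 4↦clo(λx. (x x), {loop↦0}), 5↦clo(λx. (x x), {loop↦0})}, K=[arg]>
19. <C=x, E={x↦5, loop↦0}, S={0↦4, 1↦clo(λx. (x x), {loop↦0}), 2↦clo(λx. (x x), {loop↦0}), 3↦clo(λx. (x x), {loop↦0}), 4↦clo(λx. (x x), {loop↦0}), 5↦clo(λx. (x x), {loop↦0})}, K=[fun]>
20. <C=(x x), E={x↦6, loop↦0}, S={0↦4, 1↦clo(λx. (x x), {loop↦0}), 2↦clo(λx. (x x), {loop↦0}), 3↦clo(λx. (x x), {loop↦0}), 4↦clo(λx. (x x), {loop↦0}), 5↦clo(λx. (x x), {loop↦0}), 6↦clo(λx. (x x), {loop↦0})}, K=∅>
21. <C=x, E={x↦6, loop↦0}, S={0↦4, 1↦clo(λx. (x x), {loop↦0}), 2↦clo(λx. (x x), {loop↦0}), 3↦clo(λx. (x x), {loop↦0}), 4↦clo(λx. (x x), {loop↦0}), 5↦clo(λx. (x x), {loop↦0}), 6↦clo(λx. (x x), {loop↦0})}, K=[arg]>
→ 21 transitions taken and the configuration is still not final: no result within 21 steps

Answer: DIVERGES (no final state within 21 steps)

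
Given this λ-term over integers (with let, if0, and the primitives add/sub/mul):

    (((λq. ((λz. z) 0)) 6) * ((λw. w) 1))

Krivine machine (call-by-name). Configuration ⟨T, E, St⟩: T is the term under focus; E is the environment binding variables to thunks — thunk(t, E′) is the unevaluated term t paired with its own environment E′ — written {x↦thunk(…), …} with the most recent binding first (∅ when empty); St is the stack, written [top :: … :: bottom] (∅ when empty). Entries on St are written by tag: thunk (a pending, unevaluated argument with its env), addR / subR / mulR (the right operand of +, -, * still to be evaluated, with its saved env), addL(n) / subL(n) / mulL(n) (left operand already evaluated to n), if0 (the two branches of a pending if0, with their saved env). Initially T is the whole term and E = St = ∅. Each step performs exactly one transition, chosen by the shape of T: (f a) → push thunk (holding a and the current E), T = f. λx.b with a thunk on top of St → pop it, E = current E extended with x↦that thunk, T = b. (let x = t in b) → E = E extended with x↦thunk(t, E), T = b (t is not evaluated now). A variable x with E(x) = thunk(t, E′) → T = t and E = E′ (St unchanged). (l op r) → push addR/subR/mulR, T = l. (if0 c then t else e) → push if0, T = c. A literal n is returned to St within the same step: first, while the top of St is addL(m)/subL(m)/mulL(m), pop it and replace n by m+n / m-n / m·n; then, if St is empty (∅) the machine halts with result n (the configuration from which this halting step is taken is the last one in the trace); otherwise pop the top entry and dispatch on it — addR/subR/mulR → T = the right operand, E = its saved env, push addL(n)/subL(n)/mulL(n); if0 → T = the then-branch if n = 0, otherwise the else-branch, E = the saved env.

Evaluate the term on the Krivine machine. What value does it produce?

Answer: 0

Machine steps:
[0] [T=(((λq. ((λz. z) 0)) 6) * ((λw. w) 1)) | E=∅ | St=∅]
[1] [T=((λq. ((λz. z) 0)) 6) | E=∅ | St=[mulR]]
[2] [T=(λq. ((λz. z) 0)) | E=∅ | St=[thunk :: mulR]]
[3] [T=((λz. z) 0) | E={q↦thunk(6, ∅)} | St=[mulR]]
[4] [T=(λz. z) | E={q↦thunk(6, ∅)} | St=[thunk :: mulR]]
[5] [T=z | E={z↦thunk(0, {q↦thunk(6, ∅)}), q↦thunk(6, ∅)} | St=[mulR]]
[6] [T=0 | E={q↦thunk(6, ∅)} | St=[mulR]]
[7] [T=((λw. w) 1) | E=∅ | St=[mulL(0)]]
[8] [T=(λw. w) | E=∅ | St=[thunk :: mulL(0)]]
[9] [T=w | E={w↦thunk(1, ∅)} | St=[mulL(0)]]
[10] [T=1 | E=∅ | St=[mulL(0)]]
→ final value 0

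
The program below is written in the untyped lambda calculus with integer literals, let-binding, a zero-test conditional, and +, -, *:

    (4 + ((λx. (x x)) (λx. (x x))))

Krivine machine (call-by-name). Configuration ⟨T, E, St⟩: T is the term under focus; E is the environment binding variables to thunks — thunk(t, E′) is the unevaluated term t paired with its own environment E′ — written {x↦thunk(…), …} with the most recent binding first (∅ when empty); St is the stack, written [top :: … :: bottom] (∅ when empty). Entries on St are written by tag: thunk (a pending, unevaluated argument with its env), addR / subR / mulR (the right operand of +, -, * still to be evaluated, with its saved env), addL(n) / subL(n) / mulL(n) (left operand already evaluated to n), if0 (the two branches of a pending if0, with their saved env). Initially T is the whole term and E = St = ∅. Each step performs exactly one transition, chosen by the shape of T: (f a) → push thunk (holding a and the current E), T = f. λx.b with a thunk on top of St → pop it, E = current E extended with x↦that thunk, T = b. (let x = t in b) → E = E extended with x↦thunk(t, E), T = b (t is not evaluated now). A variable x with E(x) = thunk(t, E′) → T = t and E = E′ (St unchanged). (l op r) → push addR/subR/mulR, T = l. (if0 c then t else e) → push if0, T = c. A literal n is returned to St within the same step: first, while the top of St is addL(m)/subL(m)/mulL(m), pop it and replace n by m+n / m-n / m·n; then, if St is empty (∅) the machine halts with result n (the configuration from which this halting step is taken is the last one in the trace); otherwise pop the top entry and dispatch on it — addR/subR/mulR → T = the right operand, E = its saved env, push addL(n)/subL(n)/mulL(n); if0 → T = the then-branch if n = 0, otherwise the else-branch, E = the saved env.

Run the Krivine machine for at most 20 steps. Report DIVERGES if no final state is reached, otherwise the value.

0. [T=(4 + ((λx. (x x)) (λx. (x x)))) | E=∅ | St=∅]
1. [T=4 | E=∅ | St=[addR]]
2. [T=((λx. (x x)) (λx. (x x))) | E=∅ | St=[addL(4)]]
3. [T=(λx. (x x)) | E=∅ | St=[thunk :: addL(4)]]
4. [T=(x x) | E={x↦thunk((λx. (x x)), ∅)} | St=[addL(4)]]
5. [T=x | E={x↦thunk((λx. (x x)), ∅)} | St=[thunk :: addL(4)]]
6. [T=(λx. (x x)) | E=∅ | St=[thunk :: addL(4)]]
7. [T=(x x) | E={x↦thunk(x, {x↦thunk((λx. (x x)), ∅)})} | St=[addL(4)]]
8. [T=x | E={x↦thunk(x, {x↦thunk((λx. (x x)), ∅)})} | St=[thunk :: addL(4)]]
9. [T=x | E={x↦thunk((λx. (x x)), ∅)} | St=[thunk :: addL(4)]]
10. [T=(λx. (x x)) | E=∅ | St=[thunk :: addL(4)]]
11. [T=(x x) | E={x↦thunk(x, {x↦thunk(x, {x↦thunk((λx. (x x)), ∅)})})} | St=[addL(4)]]
12. [T=x | E={x↦thunk(x, {x↦thunk(x, {x↦thunk((λx. (x x)), ∅)})})} | St=[thunk :: addL(4)]]
13. [T=x | E={x↦thunk(x, {x↦thunk((λx. (x x)), ∅)})} | St=[thunk :: addL(4)]]
14. [T=x | E={x↦thunk((λx. (x x)), ∅)} | St=[thunk :: addL(4)]]
15. [T=(λx. (x x)) | E=∅ | St=[thunk :: addL(4)]]
16. [T=(x x) | E={x↦thunk(x, {x↦thunk(x, {x↦thunk(x, {x↦thunk((λx. (x x)), ∅)})})})} | St=[addL(4)]]
17. [T=x | E={x↦thunk(x, {x↦thunk(x, {x↦thunk(x, {x↦thunk((λx. (x x)), ∅)})})})} | St=[thunk :: addL(4)]]
18. [T=x | E={x↦thunk(x, {x↦thunk(x, {x↦thunk((λx. (x x)), ∅)})})} | St=[thunk :: addL(4)]]
19. [T=x | E={x↦thunk(x, {x↦thunk((λx. (x x)), ∅)})} | St=[thunk :: addL(4)]]
20. [T=x | E={x↦thunk((λx. (x x)), ∅)} | St=[thunk :: addL(4)]]
→ 20 transitions taken and the configuration is still not final: no result within 20 steps

Answer: DIVERGES (no final state within 20 steps)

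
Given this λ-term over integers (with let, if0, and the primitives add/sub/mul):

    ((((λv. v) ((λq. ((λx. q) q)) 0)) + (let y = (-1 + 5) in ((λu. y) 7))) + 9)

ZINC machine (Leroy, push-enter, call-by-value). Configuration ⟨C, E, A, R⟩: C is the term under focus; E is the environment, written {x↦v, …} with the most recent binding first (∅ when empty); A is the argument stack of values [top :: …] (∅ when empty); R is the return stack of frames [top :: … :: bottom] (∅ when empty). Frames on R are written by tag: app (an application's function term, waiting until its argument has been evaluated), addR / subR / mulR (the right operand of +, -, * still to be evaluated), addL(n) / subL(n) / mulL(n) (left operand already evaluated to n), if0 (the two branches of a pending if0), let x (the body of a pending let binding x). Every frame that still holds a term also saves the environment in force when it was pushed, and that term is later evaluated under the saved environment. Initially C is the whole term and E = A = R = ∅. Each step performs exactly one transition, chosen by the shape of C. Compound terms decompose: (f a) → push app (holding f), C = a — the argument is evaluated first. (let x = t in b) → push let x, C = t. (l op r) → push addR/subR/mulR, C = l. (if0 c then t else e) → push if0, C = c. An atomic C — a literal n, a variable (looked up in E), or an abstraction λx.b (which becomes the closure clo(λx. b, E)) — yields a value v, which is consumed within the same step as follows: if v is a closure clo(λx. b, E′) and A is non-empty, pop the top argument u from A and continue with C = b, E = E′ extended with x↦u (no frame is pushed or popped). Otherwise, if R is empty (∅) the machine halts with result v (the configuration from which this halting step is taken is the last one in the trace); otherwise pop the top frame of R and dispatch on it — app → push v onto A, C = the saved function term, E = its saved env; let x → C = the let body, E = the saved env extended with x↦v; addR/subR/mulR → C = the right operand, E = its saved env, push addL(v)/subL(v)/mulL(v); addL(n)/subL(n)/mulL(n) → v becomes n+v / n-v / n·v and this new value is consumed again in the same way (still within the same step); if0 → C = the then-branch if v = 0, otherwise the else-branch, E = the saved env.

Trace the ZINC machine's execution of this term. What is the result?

t=0: ⟨C=((((λv. v) ((λq. ((λx. q) q)) 0)) + (let y = (-1 + 5) in ((λu. y) 7))) + 9); E=∅; A=∅; R=∅⟩
t=1: ⟨C=(((λv. v) ((λq. ((λx. q) q)) 0)) + (let y = (-1 + 5) in ((λu. y) 7))); E=∅; A=∅; R=[addR]⟩
t=2: ⟨C=((λv. v) ((λq. ((λx. q) q)) 0)); E=∅; A=∅; R=[addR :: addR]⟩
t=3: ⟨C=((λq. ((λx. q) q)) 0); E=∅; A=∅; R=[app :: addR :: addR]⟩
t=4: ⟨C=0; E=∅; A=∅; R=[app :: app :: addR :: addR]⟩
t=5: ⟨C=(λq. ((λx. q) q)); E=∅; A=[0]; R=[app :: addR :: addR]⟩
t=6: ⟨C=((λx. q) q); E={q↦0}; A=∅; R=[app :: addR :: addR]⟩
t=7: ⟨C=q; E={q↦0}; A=∅; R=[app :: app :: addR :: addR]⟩
t=8: ⟨C=(λx. q); E={q↦0}; A=[0]; R=[app :: addR :: addR]⟩
t=9: ⟨C=q; E={x↦0, q↦0}; A=∅; R=[app :: addR :: addR]⟩
t=10: ⟨C=(λv. v); E=∅; A=[0]; R=[addR :: addR]⟩
t=11: ⟨C=v; E={v↦0}; A=∅; R=[addR :: addR]⟩
t=12: ⟨C=(let y = (-1 + 5) in ((λu. y) 7)); E=∅; A=∅; R=[addL(0) :: addR]⟩
t=13: ⟨C=(-1 + 5); E=∅; A=∅; R=[let y :: addL(0) :: addR]⟩
t=14: ⟨C=-1; E=∅; A=∅; R=[addR :: let y :: addL(0) :: addR]⟩
t=15: ⟨C=5; E=∅; A=∅; R=[addL(-1) :: let y :: addL(0) :: addR]⟩
t=16: ⟨C=((λu. y) 7); E={y↦4}; A=∅; R=[addL(0) :: addR]⟩
t=17: ⟨C=7; E={y↦4}; A=∅; R=[app :: addL(0) :: addR]⟩
t=18: ⟨C=(λu. y); E={y↦4}; A=[7]; R=[addL(0) :: addR]⟩
t=19: ⟨C=y; E={u↦7, y↦4}; A=∅; R=[addL(0) :: addR]⟩
t=20: ⟨C=9; E=∅; A=∅; R=[addL(4)]⟩
→ final value 13

Answer: 13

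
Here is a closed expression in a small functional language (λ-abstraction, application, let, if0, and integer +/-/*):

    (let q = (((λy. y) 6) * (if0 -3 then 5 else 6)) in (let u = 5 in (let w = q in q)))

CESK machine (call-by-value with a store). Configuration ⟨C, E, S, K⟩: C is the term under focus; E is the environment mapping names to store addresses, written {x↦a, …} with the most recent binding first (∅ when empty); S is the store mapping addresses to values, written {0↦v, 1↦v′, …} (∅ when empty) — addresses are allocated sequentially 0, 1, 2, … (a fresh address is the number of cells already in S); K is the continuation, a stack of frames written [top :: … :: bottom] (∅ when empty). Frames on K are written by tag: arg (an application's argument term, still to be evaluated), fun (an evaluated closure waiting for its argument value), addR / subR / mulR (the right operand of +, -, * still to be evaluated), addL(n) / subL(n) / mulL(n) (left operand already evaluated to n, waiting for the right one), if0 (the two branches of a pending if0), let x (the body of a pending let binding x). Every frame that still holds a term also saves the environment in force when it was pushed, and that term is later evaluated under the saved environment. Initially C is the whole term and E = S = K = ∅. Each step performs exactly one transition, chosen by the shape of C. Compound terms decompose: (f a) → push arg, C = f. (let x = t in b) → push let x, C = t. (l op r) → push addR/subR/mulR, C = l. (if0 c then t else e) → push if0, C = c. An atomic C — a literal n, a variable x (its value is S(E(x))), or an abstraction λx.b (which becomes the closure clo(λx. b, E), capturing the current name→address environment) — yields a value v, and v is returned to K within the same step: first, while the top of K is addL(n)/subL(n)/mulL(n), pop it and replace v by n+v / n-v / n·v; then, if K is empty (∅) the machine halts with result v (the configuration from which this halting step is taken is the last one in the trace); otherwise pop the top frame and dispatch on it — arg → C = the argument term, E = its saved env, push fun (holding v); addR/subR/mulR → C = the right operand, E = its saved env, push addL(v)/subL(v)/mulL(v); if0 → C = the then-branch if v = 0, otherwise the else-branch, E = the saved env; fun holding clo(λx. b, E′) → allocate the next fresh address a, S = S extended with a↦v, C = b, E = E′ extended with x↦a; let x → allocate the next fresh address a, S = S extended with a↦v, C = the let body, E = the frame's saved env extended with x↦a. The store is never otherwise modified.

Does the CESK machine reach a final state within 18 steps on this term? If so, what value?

Answer: 36

Execution trace:
0. ⟨C=(let q = (((λy. y) 6) * (if0 -3 then 5 else 6)) in (let u = 5 in (let w = q in q))); E=∅; S=∅; K=∅⟩
1. ⟨C=(((λy. y) 6) * (if0 -3 then 5 else 6)); E=∅; S=∅; K=[let q]⟩
2. ⟨C=((λy. y) 6); E=∅; S=∅; K=[mulR :: let q]⟩
3. ⟨C=(λy. y); E=∅; S=∅; K=[arg :: mulR :: let q]⟩
4. ⟨C=6; E=∅; S=∅; K=[fun :: mulR :: let q]⟩
5. ⟨C=y; E={y↦0}; S={0↦6}; K=[mulR :: let q]⟩
6. ⟨C=(if0 -3 then 5 else 6); E=∅; S={0↦6}; K=[mulL(6) :: let q]⟩
7. ⟨C=-3; E=∅; S={0↦6}; K=[if0 :: mulL(6) :: let q]⟩
8. ⟨C=6; E=∅; S={0↦6}; K=[mulL(6) :: let q]⟩
9. ⟨C=(let u = 5 in (let w = q in q)); E={q↦1}; S={0↦6, 1↦36}; K=∅⟩
10. ⟨C=5; E={q↦1}; S={0↦6, 1↦36}; K=[let u]⟩
11. ⟨C=(let w = q in q); E={u↦2, q↦1}; S={0↦6, 1↦36, 2↦5}; K=∅⟩
12. ⟨C=q; E={u↦2, q↦1}; S={0↦6, 1↦36, 2↦5}; K=[let w]⟩
13. ⟨C=q; E={w↦3, u↦2, q↦1}; S={0↦6, 1↦36, 2↦5, 3↦36}; K=∅⟩
→ final value 36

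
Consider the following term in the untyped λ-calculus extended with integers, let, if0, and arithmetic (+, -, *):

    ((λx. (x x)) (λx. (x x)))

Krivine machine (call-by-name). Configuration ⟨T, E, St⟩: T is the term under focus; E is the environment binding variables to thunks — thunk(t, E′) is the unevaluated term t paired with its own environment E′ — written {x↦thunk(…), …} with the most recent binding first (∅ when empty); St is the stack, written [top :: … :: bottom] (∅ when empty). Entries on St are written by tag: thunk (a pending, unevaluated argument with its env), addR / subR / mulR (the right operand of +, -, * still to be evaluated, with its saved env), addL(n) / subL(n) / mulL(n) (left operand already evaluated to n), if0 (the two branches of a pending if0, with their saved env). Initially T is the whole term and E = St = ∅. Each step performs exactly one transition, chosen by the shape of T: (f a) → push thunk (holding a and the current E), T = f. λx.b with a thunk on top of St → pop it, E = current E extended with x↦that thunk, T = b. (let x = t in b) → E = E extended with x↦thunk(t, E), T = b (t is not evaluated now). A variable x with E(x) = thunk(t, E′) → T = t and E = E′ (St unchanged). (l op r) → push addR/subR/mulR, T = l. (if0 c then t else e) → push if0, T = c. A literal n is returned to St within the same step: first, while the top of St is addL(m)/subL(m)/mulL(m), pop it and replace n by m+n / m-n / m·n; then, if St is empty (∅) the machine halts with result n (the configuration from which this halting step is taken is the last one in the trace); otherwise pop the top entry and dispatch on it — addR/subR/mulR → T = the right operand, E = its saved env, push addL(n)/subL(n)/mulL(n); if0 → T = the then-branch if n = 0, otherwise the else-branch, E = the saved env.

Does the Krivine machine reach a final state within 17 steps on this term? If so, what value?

t=0: <T=((λx. (x x)) (λx. (x x))), E=∅, St=∅>
t=1: <T=(λx. (x x)), E=∅, St=[thunk]>
t=2: <T=(x x), E={x↦thunk((λx. (x x)), ∅)}, St=∅>
t=3: <T=x, E={x↦thunk((λx. (x x)), ∅)}, St=[thunk]>
t=4: <T=(λx. (x x)), E=∅, St=[thunk]>
t=5: <T=(x x), E={x↦thunk(x, {x↦thunk((λx. (x x)), ∅)})}, St=∅>
t=6: <T=x, E={x↦thunk(x, {x↦thunk((λx. (x x)), ∅)})}, St=[thunk]>
t=7: <T=x, E={x↦thunk((λx. (x x)), ∅)}, St=[thunk]>
t=8: <T=(λx. (x x)), E=∅, St=[thunk]>
t=9: <T=(x x), E={x↦thunk(x, {x↦thunk(x, {x↦thunk((λx. (x x)), ∅)})})}, St=∅>
t=10: <T=x, E={x↦thunk(x, {x↦thunk(x, {x↦thunk((λx. (x x)), ∅)})})}, St=[thunk]>
t=11: <T=x, E={x↦thunk(x, {x↦thunk((λx. (x x)), ∅)})}, St=[thunk]>
t=12: <T=x, E={x↦thunk((λx. (x x)), ∅)}, St=[thunk]>
t=13: <T=(λx. (x x)), E=∅, St=[thunk]>
t=14: <T=(x x), E={x↦thunk(x, {x↦thunk(x, {x↦thunk(x, {x↦thunk((λx. (x x)), ∅)})})})}, St=∅>
t=15: <T=x, E={x↦thunk(x, {x↦thunk(x, {x↦thunk(x, {x↦thunk((λx. (x x)), ∅)})})})}, St=[thunk]>
t=16: <T=x, E={x↦thunk(x, {x↦thunk(x, {x↦thunk((λx. (x x)), ∅)})})}, St=[thunk]>
t=17: <T=x, E={x↦thunk(x, {x↦thunk((λx. (x x)), ∅)})}, St=[thunk]>
→ 17 transitions taken and the configuration is still not final: no result within 17 steps

Answer: DIVERGES (no final state within 17 steps)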